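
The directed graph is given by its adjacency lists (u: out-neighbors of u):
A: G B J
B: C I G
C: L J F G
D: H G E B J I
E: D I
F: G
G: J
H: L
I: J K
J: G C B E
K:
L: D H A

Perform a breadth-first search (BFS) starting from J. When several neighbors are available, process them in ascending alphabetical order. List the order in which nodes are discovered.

J, B, C, E, G, I, F, L, D, K, A, H

Visit J; enqueue B, C, E, G → queue [B, C, E, G]
Visit B; enqueue I → queue [C, E, G, I]
Visit C; enqueue F, L → queue [E, G, I, F, L]
Visit E; enqueue D → queue [G, I, F, L, D]
Visit G → queue [I, F, L, D]
Visit I; enqueue K → queue [F, L, D, K]
Visit F → queue [L, D, K]
Visit L; enqueue A, H → queue [D, K, A, H]
Visit D → queue [K, A, H]
Visit K → queue [A, H]
Visit A → queue [H]
Visit H → queue []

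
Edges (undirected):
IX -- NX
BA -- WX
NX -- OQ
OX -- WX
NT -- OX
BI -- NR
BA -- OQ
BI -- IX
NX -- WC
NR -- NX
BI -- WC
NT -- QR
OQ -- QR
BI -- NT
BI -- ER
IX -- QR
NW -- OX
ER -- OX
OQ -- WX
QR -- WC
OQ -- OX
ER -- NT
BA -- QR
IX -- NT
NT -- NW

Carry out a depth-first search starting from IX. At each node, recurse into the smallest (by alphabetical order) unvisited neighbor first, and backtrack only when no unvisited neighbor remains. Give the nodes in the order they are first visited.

Visit IX
IX → BI
BI → ER
ER → NT
NT → NW
NW → OX
OX → OQ
OQ → BA
BA → QR
QR → WC
WC → NX
NX → NR
BA → WX

IX, BI, ER, NT, NW, OX, OQ, BA, QR, WC, NX, NR, WX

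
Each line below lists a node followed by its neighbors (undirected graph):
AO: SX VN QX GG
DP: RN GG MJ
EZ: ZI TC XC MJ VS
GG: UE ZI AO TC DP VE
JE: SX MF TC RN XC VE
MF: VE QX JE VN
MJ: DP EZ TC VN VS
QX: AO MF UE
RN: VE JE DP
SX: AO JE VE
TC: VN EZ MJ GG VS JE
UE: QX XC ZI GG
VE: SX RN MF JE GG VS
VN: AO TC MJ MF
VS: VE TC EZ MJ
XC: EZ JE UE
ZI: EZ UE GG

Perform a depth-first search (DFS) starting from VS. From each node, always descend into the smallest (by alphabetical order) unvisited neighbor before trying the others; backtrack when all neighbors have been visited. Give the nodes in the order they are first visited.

Visit VS
VS → EZ
EZ → MJ
MJ → DP
DP → GG
GG → AO
AO → QX
QX → MF
MF → JE
JE → RN
RN → VE
VE → SX
JE → TC
TC → VN
JE → XC
XC → UE
UE → ZI

VS → EZ → MJ → DP → GG → AO → QX → MF → JE → RN → VE → SX → TC → VN → XC → UE → ZI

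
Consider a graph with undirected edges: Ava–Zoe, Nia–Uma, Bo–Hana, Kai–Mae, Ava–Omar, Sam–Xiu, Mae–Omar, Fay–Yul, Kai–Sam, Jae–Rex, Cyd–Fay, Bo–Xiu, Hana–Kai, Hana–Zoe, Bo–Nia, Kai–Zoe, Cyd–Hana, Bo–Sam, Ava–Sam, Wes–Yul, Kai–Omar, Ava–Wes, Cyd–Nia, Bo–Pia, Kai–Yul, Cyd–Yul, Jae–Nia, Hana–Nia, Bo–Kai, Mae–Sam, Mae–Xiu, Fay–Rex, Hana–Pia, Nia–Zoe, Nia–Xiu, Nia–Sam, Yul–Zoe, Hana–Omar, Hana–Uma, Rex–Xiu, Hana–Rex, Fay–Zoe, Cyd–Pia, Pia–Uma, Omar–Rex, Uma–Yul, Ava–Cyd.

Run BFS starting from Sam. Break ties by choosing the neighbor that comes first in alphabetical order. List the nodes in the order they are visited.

Visit Sam; enqueue Ava, Bo, Kai, Mae, Nia, Xiu → queue [Ava, Bo, Kai, Mae, Nia, Xiu]
Visit Ava; enqueue Cyd, Omar, Wes, Zoe → queue [Bo, Kai, Mae, Nia, Xiu, Cyd, Omar, Wes, Zoe]
Visit Bo; enqueue Hana, Pia → queue [Kai, Mae, Nia, Xiu, Cyd, Omar, Wes, Zoe, Hana, Pia]
Visit Kai; enqueue Yul → queue [Mae, Nia, Xiu, Cyd, Omar, Wes, Zoe, Hana, Pia, Yul]
Visit Mae → queue [Nia, Xiu, Cyd, Omar, Wes, Zoe, Hana, Pia, Yul]
Visit Nia; enqueue Jae, Uma → queue [Xiu, Cyd, Omar, Wes, Zoe, Hana, Pia, Yul, Jae, Uma]
Visit Xiu; enqueue Rex → queue [Cyd, Omar, Wes, Zoe, Hana, Pia, Yul, Jae, Uma, Rex]
Visit Cyd; enqueue Fay → queue [Omar, Wes, Zoe, Hana, Pia, Yul, Jae, Uma, Rex, Fay]
Visit Omar → queue [Wes, Zoe, Hana, Pia, Yul, Jae, Uma, Rex, Fay]
Visit Wes → queue [Zoe, Hana, Pia, Yul, Jae, Uma, Rex, Fay]
Visit Zoe → queue [Hana, Pia, Yul, Jae, Uma, Rex, Fay]
Visit Hana → queue [Pia, Yul, Jae, Uma, Rex, Fay]
Visit Pia → queue [Yul, Jae, Uma, Rex, Fay]
Visit Yul → queue [Jae, Uma, Rex, Fay]
Visit Jae → queue [Uma, Rex, Fay]
Visit Uma → queue [Rex, Fay]
Visit Rex → queue [Fay]
Visit Fay → queue []

Sam -> Ava -> Bo -> Kai -> Mae -> Nia -> Xiu -> Cyd -> Omar -> Wes -> Zoe -> Hana -> Pia -> Yul -> Jae -> Uma -> Rex -> Fay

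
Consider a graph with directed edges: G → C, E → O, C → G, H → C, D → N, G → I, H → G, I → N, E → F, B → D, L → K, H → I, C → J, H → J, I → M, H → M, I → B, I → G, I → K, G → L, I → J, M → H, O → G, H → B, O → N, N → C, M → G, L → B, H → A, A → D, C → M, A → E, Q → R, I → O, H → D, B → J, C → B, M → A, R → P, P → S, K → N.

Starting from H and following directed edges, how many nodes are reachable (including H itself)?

BFS from H visits: H, A, B, C, D, G, I, J, M, E, N, L, K, O, F
Reachable nodes: 15 of 19 total.

15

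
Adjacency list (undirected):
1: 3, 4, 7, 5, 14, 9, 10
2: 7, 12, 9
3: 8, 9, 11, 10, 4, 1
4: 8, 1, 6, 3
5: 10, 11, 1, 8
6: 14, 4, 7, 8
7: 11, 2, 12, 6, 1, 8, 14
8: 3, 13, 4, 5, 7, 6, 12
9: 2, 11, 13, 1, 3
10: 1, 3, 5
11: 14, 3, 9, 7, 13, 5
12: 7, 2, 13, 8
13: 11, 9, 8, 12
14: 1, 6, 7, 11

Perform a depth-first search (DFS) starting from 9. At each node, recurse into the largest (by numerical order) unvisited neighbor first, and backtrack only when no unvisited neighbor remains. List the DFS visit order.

9, 13, 12, 8, 7, 14, 11, 5, 10, 3, 4, 6, 1, 2

Visit 9
9 → 13
13 → 12
12 → 8
8 → 7
7 → 14
14 → 11
11 → 5
5 → 10
10 → 3
3 → 4
4 → 6
4 → 1
7 → 2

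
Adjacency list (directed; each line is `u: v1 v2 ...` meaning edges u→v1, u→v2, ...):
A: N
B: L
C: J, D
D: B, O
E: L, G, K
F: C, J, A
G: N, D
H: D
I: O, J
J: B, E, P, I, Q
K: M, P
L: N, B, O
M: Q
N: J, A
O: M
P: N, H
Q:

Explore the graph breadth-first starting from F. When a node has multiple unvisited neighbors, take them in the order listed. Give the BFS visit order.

Visit F; enqueue C, J, A → queue [C, J, A]
Visit C; enqueue D → queue [J, A, D]
Visit J; enqueue B, E, P, I, Q → queue [A, D, B, E, P, I, Q]
Visit A; enqueue N → queue [D, B, E, P, I, Q, N]
Visit D; enqueue O → queue [B, E, P, I, Q, N, O]
Visit B; enqueue L → queue [E, P, I, Q, N, O, L]
Visit E; enqueue G, K → queue [P, I, Q, N, O, L, G, K]
Visit P; enqueue H → queue [I, Q, N, O, L, G, K, H]
Visit I → queue [Q, N, O, L, G, K, H]
Visit Q → queue [N, O, L, G, K, H]
Visit N → queue [O, L, G, K, H]
Visit O; enqueue M → queue [L, G, K, H, M]
Visit L → queue [G, K, H, M]
Visit G → queue [K, H, M]
Visit K → queue [H, M]
Visit H → queue [M]
Visit M → queue []

F, C, J, A, D, B, E, P, I, Q, N, O, L, G, K, H, M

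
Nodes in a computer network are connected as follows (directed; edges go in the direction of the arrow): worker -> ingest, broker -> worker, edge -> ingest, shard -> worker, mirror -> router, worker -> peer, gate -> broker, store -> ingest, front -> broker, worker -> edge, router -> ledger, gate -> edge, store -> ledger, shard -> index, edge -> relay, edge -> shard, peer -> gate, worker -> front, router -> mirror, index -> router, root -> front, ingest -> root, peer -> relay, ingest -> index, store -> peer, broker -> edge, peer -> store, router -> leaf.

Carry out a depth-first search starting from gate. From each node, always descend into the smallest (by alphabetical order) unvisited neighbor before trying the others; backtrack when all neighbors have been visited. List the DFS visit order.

gate → broker → edge → ingest → index → router → leaf → ledger → mirror → root → front → relay → shard → worker → peer → store

Visit gate
gate → broker
broker → edge
edge → ingest
ingest → index
index → router
router → leaf
router → ledger
router → mirror
ingest → root
root → front
edge → relay
edge → shard
shard → worker
worker → peer
peer → store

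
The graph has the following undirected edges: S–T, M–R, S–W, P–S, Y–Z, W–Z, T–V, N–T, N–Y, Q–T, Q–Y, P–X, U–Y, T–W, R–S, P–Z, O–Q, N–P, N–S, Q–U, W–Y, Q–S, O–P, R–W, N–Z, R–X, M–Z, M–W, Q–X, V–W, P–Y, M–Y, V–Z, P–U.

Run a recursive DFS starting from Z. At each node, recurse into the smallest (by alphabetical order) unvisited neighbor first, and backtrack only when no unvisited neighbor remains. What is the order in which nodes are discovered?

Visit Z
Z → M
M → R
R → S
S → N
N → P
P → O
O → Q
Q → T
T → V
V → W
W → Y
Y → U
Q → X

Z, M, R, S, N, P, O, Q, T, V, W, Y, U, X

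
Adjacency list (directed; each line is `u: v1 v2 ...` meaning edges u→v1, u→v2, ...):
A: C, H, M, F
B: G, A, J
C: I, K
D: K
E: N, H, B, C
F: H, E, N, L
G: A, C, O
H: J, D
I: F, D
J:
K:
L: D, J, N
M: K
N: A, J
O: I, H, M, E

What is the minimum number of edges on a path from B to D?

3

Level 0: B
Level 1: A, G, J
Level 2: C, F, H, M, O
Level 3: D, E, I, K, L, N
D first appears at level 3.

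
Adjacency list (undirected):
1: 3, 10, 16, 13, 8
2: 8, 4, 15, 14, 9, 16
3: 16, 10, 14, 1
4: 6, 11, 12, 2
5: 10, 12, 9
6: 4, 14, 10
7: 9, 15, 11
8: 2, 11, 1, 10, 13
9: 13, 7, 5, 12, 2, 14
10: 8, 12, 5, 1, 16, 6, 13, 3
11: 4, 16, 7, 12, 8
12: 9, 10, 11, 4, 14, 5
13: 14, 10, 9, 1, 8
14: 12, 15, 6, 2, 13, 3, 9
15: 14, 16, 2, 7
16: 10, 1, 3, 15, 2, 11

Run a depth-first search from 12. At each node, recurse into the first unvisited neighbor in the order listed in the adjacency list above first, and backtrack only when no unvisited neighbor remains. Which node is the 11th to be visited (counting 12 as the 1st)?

6

Visit 12
12 → 9
9 → 13
13 → 14
14 → 15
15 → 16
16 → 10
10 → 8
8 → 2
2 → 4
4 → 6
4 → 11
11 → 7
8 → 1
1 → 3
10 → 5

Visit order: 12, 9, 13, 14, 15, 16, 10, 8, 2, 4, 6, 11, 7, 1, 3, 5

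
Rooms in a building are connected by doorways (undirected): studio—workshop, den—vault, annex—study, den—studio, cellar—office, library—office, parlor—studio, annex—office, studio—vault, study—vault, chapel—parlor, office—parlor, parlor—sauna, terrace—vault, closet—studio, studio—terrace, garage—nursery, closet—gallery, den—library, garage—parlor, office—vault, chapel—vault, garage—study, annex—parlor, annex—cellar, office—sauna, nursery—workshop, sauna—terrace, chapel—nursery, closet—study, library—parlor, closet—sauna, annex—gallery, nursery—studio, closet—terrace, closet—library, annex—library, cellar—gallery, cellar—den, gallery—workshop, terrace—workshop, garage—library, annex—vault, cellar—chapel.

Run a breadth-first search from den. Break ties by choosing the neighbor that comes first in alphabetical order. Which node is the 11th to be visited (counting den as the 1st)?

Visit den; enqueue cellar, library, studio, vault → queue [cellar, library, studio, vault]
Visit cellar; enqueue annex, chapel, gallery, office → queue [library, studio, vault, annex, chapel, gallery, office]
Visit library; enqueue closet, garage, parlor → queue [studio, vault, annex, chapel, gallery, office, closet, garage, parlor]
Visit studio; enqueue nursery, terrace, workshop → queue [vault, annex, chapel, gallery, office, closet, garage, parlor, nursery, terrace, workshop]
Visit vault; enqueue study → queue [annex, chapel, gallery, office, closet, garage, parlor, nursery, terrace, workshop, study]
Visit annex → queue [chapel, gallery, office, closet, garage, parlor, nursery, terrace, workshop, study]
Visit chapel → queue [gallery, office, closet, garage, parlor, nursery, terrace, workshop, study]
Visit gallery → queue [office, closet, garage, parlor, nursery, terrace, workshop, study]
Visit office; enqueue sauna → queue [closet, garage, parlor, nursery, terrace, workshop, study, sauna]
Visit closet → queue [garage, parlor, nursery, terrace, workshop, study, sauna]
Visit garage → queue [parlor, nursery, terrace, workshop, study, sauna]
Visit parlor → queue [nursery, terrace, workshop, study, sauna]
Visit nursery → queue [terrace, workshop, study, sauna]
Visit terrace → queue [workshop, study, sauna]
Visit workshop → queue [study, sauna]
Visit study → queue [sauna]
Visit sauna → queue []

Visit order: den, cellar, library, studio, vault, annex, chapel, gallery, office, closet, garage, parlor, nursery, terrace, workshop, study, sauna

garage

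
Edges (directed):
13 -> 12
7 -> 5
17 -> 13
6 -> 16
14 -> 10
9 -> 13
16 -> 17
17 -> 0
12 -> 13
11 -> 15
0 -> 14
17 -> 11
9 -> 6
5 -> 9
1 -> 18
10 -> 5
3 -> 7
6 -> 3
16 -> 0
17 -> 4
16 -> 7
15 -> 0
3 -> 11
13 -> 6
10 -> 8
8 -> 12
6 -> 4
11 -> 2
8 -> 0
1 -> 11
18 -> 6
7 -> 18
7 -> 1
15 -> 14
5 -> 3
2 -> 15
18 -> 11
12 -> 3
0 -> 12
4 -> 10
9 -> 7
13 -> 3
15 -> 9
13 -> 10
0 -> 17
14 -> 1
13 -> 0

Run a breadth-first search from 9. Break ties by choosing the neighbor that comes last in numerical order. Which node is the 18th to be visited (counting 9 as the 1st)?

Visit 9; enqueue 13, 7, 6 → queue [13, 7, 6]
Visit 13; enqueue 12, 10, 3, 0 → queue [7, 6, 12, 10, 3, 0]
Visit 7; enqueue 18, 5, 1 → queue [6, 12, 10, 3, 0, 18, 5, 1]
Visit 6; enqueue 16, 4 → queue [12, 10, 3, 0, 18, 5, 1, 16, 4]
Visit 12 → queue [10, 3, 0, 18, 5, 1, 16, 4]
Visit 10; enqueue 8 → queue [3, 0, 18, 5, 1, 16, 4, 8]
Visit 3; enqueue 11 → queue [0, 18, 5, 1, 16, 4, 8, 11]
Visit 0; enqueue 17, 14 → queue [18, 5, 1, 16, 4, 8, 11, 17, 14]
Visit 18 → queue [5, 1, 16, 4, 8, 11, 17, 14]
Visit 5 → queue [1, 16, 4, 8, 11, 17, 14]
Visit 1 → queue [16, 4, 8, 11, 17, 14]
Visit 16 → queue [4, 8, 11, 17, 14]
Visit 4 → queue [8, 11, 17, 14]
Visit 8 → queue [11, 17, 14]
Visit 11; enqueue 15, 2 → queue [17, 14, 15, 2]
Visit 17 → queue [14, 15, 2]
Visit 14 → queue [15, 2]
Visit 15 → queue [2]
Visit 2 → queue []

Visit order: 9, 13, 7, 6, 12, 10, 3, 0, 18, 5, 1, 16, 4, 8, 11, 17, 14, 15, 2

15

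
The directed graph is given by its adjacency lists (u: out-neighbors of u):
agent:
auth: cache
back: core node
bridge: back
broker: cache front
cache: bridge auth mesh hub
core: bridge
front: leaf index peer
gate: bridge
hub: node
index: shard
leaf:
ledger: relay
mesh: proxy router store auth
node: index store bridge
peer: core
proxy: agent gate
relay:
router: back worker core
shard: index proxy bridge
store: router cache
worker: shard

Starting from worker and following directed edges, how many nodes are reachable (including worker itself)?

BFS from worker visits: worker, shard, index, proxy, bridge, agent, gate, back, core, node, store, router, cache, auth, mesh, hub
Reachable nodes: 16 of 22 total.

16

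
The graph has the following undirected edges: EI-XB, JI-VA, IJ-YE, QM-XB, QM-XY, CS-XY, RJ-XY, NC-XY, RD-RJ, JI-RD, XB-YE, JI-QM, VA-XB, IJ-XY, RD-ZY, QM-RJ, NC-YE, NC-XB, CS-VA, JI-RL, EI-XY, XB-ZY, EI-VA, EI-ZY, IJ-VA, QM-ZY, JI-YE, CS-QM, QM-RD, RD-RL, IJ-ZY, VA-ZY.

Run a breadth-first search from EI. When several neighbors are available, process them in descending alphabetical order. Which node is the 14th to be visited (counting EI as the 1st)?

RL

Visit EI; enqueue ZY, XY, XB, VA → queue [ZY, XY, XB, VA]
Visit ZY; enqueue RD, QM, IJ → queue [XY, XB, VA, RD, QM, IJ]
Visit XY; enqueue RJ, NC, CS → queue [XB, VA, RD, QM, IJ, RJ, NC, CS]
Visit XB; enqueue YE → queue [VA, RD, QM, IJ, RJ, NC, CS, YE]
Visit VA; enqueue JI → queue [RD, QM, IJ, RJ, NC, CS, YE, JI]
Visit RD; enqueue RL → queue [QM, IJ, RJ, NC, CS, YE, JI, RL]
Visit QM → queue [IJ, RJ, NC, CS, YE, JI, RL]
Visit IJ → queue [RJ, NC, CS, YE, JI, RL]
Visit RJ → queue [NC, CS, YE, JI, RL]
Visit NC → queue [CS, YE, JI, RL]
Visit CS → queue [YE, JI, RL]
Visit YE → queue [JI, RL]
Visit JI → queue [RL]
Visit RL → queue []

Visit order: EI, ZY, XY, XB, VA, RD, QM, IJ, RJ, NC, CS, YE, JI, RL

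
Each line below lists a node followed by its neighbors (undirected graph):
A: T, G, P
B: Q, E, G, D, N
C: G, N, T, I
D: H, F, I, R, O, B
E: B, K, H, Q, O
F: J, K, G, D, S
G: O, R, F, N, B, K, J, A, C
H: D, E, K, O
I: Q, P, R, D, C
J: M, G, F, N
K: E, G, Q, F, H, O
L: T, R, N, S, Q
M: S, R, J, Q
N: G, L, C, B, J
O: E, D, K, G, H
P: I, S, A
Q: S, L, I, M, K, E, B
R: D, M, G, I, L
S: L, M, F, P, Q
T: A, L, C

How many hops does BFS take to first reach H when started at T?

Level 0: T
Level 1: A, C, L
Level 2: G, I, N, P, Q, R, S
Level 3: B, D, E, F, J, K, M, O
Level 4: H
H first appears at level 4.

4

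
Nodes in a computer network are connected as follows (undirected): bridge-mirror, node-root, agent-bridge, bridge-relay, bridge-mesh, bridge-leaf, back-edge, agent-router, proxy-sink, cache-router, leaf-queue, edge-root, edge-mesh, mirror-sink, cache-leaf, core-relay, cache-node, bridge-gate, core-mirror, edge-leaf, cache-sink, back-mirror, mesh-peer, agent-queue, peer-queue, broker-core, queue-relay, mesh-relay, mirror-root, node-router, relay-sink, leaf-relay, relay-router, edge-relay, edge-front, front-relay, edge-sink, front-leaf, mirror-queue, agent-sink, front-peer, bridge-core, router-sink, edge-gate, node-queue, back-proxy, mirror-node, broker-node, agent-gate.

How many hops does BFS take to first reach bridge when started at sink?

2

Level 0: sink
Level 1: agent, cache, edge, mirror, proxy, relay, router
Level 2: back, bridge, core, front, gate, leaf, mesh, node, queue, root
Level 3: broker, peer
bridge first appears at level 2.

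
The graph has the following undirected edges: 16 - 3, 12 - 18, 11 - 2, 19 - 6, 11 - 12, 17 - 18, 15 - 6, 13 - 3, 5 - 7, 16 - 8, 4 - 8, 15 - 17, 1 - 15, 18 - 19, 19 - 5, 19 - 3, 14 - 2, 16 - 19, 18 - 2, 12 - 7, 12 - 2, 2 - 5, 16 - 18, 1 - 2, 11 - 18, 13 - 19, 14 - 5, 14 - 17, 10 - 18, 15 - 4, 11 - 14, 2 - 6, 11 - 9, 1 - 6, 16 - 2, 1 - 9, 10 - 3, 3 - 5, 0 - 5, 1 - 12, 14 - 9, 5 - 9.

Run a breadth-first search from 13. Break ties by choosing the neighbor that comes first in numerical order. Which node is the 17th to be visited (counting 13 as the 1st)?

11

Visit 13; enqueue 3, 19 → queue [3, 19]
Visit 3; enqueue 5, 10, 16 → queue [19, 5, 10, 16]
Visit 19; enqueue 6, 18 → queue [5, 10, 16, 6, 18]
Visit 5; enqueue 0, 2, 7, 9, 14 → queue [10, 16, 6, 18, 0, 2, 7, 9, 14]
Visit 10 → queue [16, 6, 18, 0, 2, 7, 9, 14]
Visit 16; enqueue 8 → queue [6, 18, 0, 2, 7, 9, 14, 8]
Visit 6; enqueue 1, 15 → queue [18, 0, 2, 7, 9, 14, 8, 1, 15]
Visit 18; enqueue 11, 12, 17 → queue [0, 2, 7, 9, 14, 8, 1, 15, 11, 12, 17]
Visit 0 → queue [2, 7, 9, 14, 8, 1, 15, 11, 12, 17]
Visit 2 → queue [7, 9, 14, 8, 1, 15, 11, 12, 17]
Visit 7 → queue [9, 14, 8, 1, 15, 11, 12, 17]
Visit 9 → queue [14, 8, 1, 15, 11, 12, 17]
Visit 14 → queue [8, 1, 15, 11, 12, 17]
Visit 8; enqueue 4 → queue [1, 15, 11, 12, 17, 4]
Visit 1 → queue [15, 11, 12, 17, 4]
Visit 15 → queue [11, 12, 17, 4]
Visit 11 → queue [12, 17, 4]
Visit 12 → queue [17, 4]
Visit 17 → queue [4]
Visit 4 → queue []

Visit order: 13, 3, 19, 5, 10, 16, 6, 18, 0, 2, 7, 9, 14, 8, 1, 15, 11, 12, 17, 4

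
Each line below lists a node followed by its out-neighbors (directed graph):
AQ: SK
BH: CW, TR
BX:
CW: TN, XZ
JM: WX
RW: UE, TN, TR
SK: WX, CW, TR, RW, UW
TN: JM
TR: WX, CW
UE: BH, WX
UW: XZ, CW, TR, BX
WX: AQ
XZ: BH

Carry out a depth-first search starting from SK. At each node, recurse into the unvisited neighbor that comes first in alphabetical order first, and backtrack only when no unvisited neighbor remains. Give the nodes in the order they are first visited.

SK, CW, TN, JM, WX, AQ, XZ, BH, TR, RW, UE, UW, BX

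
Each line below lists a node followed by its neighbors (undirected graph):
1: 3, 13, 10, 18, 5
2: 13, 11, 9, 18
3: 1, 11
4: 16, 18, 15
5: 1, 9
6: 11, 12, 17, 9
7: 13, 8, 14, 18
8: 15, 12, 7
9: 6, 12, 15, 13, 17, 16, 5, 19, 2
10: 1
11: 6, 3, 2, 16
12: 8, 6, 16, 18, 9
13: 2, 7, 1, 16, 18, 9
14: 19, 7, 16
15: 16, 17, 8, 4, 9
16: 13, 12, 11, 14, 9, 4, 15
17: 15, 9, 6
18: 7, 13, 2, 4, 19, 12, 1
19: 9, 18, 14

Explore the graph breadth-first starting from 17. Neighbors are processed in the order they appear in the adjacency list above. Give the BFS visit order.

Visit 17; enqueue 15, 9, 6 → queue [15, 9, 6]
Visit 15; enqueue 16, 8, 4 → queue [9, 6, 16, 8, 4]
Visit 9; enqueue 12, 13, 5, 19, 2 → queue [6, 16, 8, 4, 12, 13, 5, 19, 2]
Visit 6; enqueue 11 → queue [16, 8, 4, 12, 13, 5, 19, 2, 11]
Visit 16; enqueue 14 → queue [8, 4, 12, 13, 5, 19, 2, 11, 14]
Visit 8; enqueue 7 → queue [4, 12, 13, 5, 19, 2, 11, 14, 7]
Visit 4; enqueue 18 → queue [12, 13, 5, 19, 2, 11, 14, 7, 18]
Visit 12 → queue [13, 5, 19, 2, 11, 14, 7, 18]
Visit 13; enqueue 1 → queue [5, 19, 2, 11, 14, 7, 18, 1]
Visit 5 → queue [19, 2, 11, 14, 7, 18, 1]
Visit 19 → queue [2, 11, 14, 7, 18, 1]
Visit 2 → queue [11, 14, 7, 18, 1]
Visit 11; enqueue 3 → queue [14, 7, 18, 1, 3]
Visit 14 → queue [7, 18, 1, 3]
Visit 7 → queue [18, 1, 3]
Visit 18 → queue [1, 3]
Visit 1; enqueue 10 → queue [3, 10]
Visit 3 → queue [10]
Visit 10 → queue []

17 → 15 → 9 → 6 → 16 → 8 → 4 → 12 → 13 → 5 → 19 → 2 → 11 → 14 → 7 → 18 → 1 → 3 → 10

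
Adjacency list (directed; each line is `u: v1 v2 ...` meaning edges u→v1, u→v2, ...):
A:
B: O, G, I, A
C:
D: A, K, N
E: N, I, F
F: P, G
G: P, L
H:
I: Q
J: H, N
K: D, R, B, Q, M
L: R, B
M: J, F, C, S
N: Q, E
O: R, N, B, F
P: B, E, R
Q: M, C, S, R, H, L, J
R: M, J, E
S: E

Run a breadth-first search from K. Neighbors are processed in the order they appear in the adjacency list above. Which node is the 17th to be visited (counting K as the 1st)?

L

Visit K; enqueue D, R, B, Q, M → queue [D, R, B, Q, M]
Visit D; enqueue A, N → queue [R, B, Q, M, A, N]
Visit R; enqueue J, E → queue [B, Q, M, A, N, J, E]
Visit B; enqueue O, G, I → queue [Q, M, A, N, J, E, O, G, I]
Visit Q; enqueue C, S, H, L → queue [M, A, N, J, E, O, G, I, C, S, H, L]
Visit M; enqueue F → queue [A, N, J, E, O, G, I, C, S, H, L, F]
Visit A → queue [N, J, E, O, G, I, C, S, H, L, F]
Visit N → queue [J, E, O, G, I, C, S, H, L, F]
Visit J → queue [E, O, G, I, C, S, H, L, F]
Visit E → queue [O, G, I, C, S, H, L, F]
Visit O → queue [G, I, C, S, H, L, F]
Visit G; enqueue P → queue [I, C, S, H, L, F, P]
Visit I → queue [C, S, H, L, F, P]
Visit C → queue [S, H, L, F, P]
Visit S → queue [H, L, F, P]
Visit H → queue [L, F, P]
Visit L → queue [F, P]
Visit F → queue [P]
Visit P → queue []

Visit order: K, D, R, B, Q, M, A, N, J, E, O, G, I, C, S, H, L, F, P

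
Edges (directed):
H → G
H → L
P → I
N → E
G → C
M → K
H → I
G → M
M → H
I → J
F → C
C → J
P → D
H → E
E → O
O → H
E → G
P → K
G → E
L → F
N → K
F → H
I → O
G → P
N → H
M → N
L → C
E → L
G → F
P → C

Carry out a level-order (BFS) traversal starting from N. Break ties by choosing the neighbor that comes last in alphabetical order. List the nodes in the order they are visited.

N, K, H, E, L, I, G, O, F, C, J, P, M, D

Visit N; enqueue K, H, E → queue [K, H, E]
Visit K → queue [H, E]
Visit H; enqueue L, I, G → queue [E, L, I, G]
Visit E; enqueue O → queue [L, I, G, O]
Visit L; enqueue F, C → queue [I, G, O, F, C]
Visit I; enqueue J → queue [G, O, F, C, J]
Visit G; enqueue P, M → queue [O, F, C, J, P, M]
Visit O → queue [F, C, J, P, M]
Visit F → queue [C, J, P, M]
Visit C → queue [J, P, M]
Visit J → queue [P, M]
Visit P; enqueue D → queue [M, D]
Visit M → queue [D]
Visit D → queue []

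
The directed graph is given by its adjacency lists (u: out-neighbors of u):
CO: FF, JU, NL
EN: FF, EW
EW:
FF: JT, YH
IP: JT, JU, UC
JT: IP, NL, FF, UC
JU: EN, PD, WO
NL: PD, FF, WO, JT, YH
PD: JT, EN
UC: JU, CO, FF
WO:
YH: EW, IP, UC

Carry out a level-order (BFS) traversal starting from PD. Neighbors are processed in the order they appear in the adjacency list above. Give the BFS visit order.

PD JT EN IP NL FF UC EW JU WO YH CO

Visit PD; enqueue JT, EN → queue [JT, EN]
Visit JT; enqueue IP, NL, FF, UC → queue [EN, IP, NL, FF, UC]
Visit EN; enqueue EW → queue [IP, NL, FF, UC, EW]
Visit IP; enqueue JU → queue [NL, FF, UC, EW, JU]
Visit NL; enqueue WO, YH → queue [FF, UC, EW, JU, WO, YH]
Visit FF → queue [UC, EW, JU, WO, YH]
Visit UC; enqueue CO → queue [EW, JU, WO, YH, CO]
Visit EW → queue [JU, WO, YH, CO]
Visit JU → queue [WO, YH, CO]
Visit WO → queue [YH, CO]
Visit YH → queue [CO]
Visit CO → queue []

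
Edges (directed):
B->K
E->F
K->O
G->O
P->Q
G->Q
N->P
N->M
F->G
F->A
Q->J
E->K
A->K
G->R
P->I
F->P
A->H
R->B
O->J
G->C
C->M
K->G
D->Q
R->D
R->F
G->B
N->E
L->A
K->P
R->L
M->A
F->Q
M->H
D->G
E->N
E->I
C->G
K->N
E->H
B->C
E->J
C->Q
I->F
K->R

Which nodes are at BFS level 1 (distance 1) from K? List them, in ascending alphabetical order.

Level 0: K
Level 1: G, N, O, P, R
Level 2: B, C, D, E, F, I, J, L, M, Q
Level 3: A, H

G, N, O, P, R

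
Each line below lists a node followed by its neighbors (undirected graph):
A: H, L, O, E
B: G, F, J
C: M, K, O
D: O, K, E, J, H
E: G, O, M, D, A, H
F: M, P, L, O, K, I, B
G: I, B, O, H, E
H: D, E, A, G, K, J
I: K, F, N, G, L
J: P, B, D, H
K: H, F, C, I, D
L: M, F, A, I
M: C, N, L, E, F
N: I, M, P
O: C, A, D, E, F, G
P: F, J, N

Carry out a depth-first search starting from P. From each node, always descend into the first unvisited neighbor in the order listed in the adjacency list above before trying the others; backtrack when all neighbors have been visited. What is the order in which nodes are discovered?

P → F → M → C → K → H → D → O → A → L → I → N → G → B → J → E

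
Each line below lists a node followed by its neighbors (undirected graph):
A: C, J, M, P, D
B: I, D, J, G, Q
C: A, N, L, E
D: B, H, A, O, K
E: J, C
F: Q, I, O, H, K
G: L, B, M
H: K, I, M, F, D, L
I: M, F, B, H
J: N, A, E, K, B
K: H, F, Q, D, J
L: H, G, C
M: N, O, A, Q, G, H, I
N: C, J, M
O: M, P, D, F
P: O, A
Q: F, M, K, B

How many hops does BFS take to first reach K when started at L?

2

Level 0: L
Level 1: C, G, H
Level 2: A, B, D, E, F, I, K, M, N
Level 3: J, O, P, Q
K first appears at level 2.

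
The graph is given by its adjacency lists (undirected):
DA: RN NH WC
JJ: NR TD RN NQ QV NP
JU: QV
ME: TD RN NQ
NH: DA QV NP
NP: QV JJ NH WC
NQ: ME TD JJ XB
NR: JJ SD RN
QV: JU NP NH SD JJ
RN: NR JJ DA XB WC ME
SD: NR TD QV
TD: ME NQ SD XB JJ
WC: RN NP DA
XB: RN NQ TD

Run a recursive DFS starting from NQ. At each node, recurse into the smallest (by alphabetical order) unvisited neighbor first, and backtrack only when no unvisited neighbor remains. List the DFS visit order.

NQ → JJ → NP → NH → DA → RN → ME → TD → SD → NR → QV → JU → XB → WC

Visit NQ
NQ → JJ
JJ → NP
NP → NH
NH → DA
DA → RN
RN → ME
ME → TD
TD → SD
SD → NR
SD → QV
QV → JU
TD → XB
RN → WC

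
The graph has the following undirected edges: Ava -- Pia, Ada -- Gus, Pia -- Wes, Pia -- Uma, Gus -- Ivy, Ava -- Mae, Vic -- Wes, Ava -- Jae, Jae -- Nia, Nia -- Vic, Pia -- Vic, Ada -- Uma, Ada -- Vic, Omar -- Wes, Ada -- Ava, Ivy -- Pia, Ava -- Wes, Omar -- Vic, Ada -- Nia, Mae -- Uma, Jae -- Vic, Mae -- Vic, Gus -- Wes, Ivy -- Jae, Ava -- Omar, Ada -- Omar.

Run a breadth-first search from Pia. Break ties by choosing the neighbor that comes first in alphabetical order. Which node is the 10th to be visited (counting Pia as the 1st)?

Visit Pia; enqueue Ava, Ivy, Uma, Vic, Wes → queue [Ava, Ivy, Uma, Vic, Wes]
Visit Ava; enqueue Ada, Jae, Mae, Omar → queue [Ivy, Uma, Vic, Wes, Ada, Jae, Mae, Omar]
Visit Ivy; enqueue Gus → queue [Uma, Vic, Wes, Ada, Jae, Mae, Omar, Gus]
Visit Uma → queue [Vic, Wes, Ada, Jae, Mae, Omar, Gus]
Visit Vic; enqueue Nia → queue [Wes, Ada, Jae, Mae, Omar, Gus, Nia]
Visit Wes → queue [Ada, Jae, Mae, Omar, Gus, Nia]
Visit Ada → queue [Jae, Mae, Omar, Gus, Nia]
Visit Jae → queue [Mae, Omar, Gus, Nia]
Visit Mae → queue [Omar, Gus, Nia]
Visit Omar → queue [Gus, Nia]
Visit Gus → queue [Nia]
Visit Nia → queue []

Visit order: Pia, Ava, Ivy, Uma, Vic, Wes, Ada, Jae, Mae, Omar, Gus, Nia

Omar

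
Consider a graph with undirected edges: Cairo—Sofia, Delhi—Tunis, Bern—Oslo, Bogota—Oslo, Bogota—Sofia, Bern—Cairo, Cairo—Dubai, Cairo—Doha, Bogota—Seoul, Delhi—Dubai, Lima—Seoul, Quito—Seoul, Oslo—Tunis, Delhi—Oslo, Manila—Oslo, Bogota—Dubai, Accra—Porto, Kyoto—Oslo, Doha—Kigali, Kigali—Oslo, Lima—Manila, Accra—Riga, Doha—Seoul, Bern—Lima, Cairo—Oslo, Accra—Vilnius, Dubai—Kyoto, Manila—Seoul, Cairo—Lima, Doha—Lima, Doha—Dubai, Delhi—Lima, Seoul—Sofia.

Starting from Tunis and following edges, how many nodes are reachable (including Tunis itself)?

15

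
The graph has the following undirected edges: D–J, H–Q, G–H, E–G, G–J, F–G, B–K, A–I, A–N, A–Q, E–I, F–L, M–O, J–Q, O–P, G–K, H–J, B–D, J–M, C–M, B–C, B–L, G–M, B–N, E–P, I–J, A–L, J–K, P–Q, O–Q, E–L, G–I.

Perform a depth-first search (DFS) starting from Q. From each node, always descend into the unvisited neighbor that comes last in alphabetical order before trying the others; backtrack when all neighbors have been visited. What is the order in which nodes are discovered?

Visit Q
Q → P
P → O
O → M
M → J
J → K
K → G
G → I
I → E
E → L
L → F
L → B
B → N
N → A
B → D
B → C
G → H

Q P O M J K G I E L F B N A D C H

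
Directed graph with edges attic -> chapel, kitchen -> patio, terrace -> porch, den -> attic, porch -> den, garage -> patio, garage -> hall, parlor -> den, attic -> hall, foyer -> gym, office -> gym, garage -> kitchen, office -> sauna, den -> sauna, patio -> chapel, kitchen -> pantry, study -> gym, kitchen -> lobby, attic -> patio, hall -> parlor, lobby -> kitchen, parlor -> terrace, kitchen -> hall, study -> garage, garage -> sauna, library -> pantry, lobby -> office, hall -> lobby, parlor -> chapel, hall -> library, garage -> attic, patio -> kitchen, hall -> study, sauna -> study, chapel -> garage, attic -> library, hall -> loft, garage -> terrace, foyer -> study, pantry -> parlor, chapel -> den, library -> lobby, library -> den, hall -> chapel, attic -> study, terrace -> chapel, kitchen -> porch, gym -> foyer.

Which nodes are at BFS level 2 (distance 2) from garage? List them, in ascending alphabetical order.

Level 0: garage
Level 1: attic, hall, kitchen, patio, sauna, terrace
Level 2: chapel, library, lobby, loft, pantry, parlor, porch, study
Level 3: den, gym, office
Level 4: foyer

chapel, library, lobby, loft, pantry, parlor, porch, study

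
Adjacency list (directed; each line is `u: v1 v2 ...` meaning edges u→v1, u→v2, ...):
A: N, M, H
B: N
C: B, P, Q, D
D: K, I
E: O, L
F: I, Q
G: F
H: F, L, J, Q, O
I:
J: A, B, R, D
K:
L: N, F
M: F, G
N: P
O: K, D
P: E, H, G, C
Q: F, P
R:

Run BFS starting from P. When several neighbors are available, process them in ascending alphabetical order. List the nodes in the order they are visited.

Visit P; enqueue C, E, G, H → queue [C, E, G, H]
Visit C; enqueue B, D, Q → queue [E, G, H, B, D, Q]
Visit E; enqueue L, O → queue [G, H, B, D, Q, L, O]
Visit G; enqueue F → queue [H, B, D, Q, L, O, F]
Visit H; enqueue J → queue [B, D, Q, L, O, F, J]
Visit B; enqueue N → queue [D, Q, L, O, F, J, N]
Visit D; enqueue I, K → queue [Q, L, O, F, J, N, I, K]
Visit Q → queue [L, O, F, J, N, I, K]
Visit L → queue [O, F, J, N, I, K]
Visit O → queue [F, J, N, I, K]
Visit F → queue [J, N, I, K]
Visit J; enqueue A, R → queue [N, I, K, A, R]
Visit N → queue [I, K, A, R]
Visit I → queue [K, A, R]
Visit K → queue [A, R]
Visit A; enqueue M → queue [R, M]
Visit R → queue [M]
Visit M → queue []

P, C, E, G, H, B, D, Q, L, O, F, J, N, I, K, A, R, M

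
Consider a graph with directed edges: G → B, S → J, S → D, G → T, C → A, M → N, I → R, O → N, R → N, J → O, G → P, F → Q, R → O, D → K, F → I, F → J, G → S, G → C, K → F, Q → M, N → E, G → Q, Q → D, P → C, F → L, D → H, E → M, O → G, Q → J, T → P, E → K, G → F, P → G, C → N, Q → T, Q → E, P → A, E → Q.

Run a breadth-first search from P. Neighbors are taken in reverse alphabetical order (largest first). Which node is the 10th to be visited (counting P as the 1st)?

N

Visit P; enqueue G, C, A → queue [G, C, A]
Visit G; enqueue T, S, Q, F, B → queue [C, A, T, S, Q, F, B]
Visit C; enqueue N → queue [A, T, S, Q, F, B, N]
Visit A → queue [T, S, Q, F, B, N]
Visit T → queue [S, Q, F, B, N]
Visit S; enqueue J, D → queue [Q, F, B, N, J, D]
Visit Q; enqueue M, E → queue [F, B, N, J, D, M, E]
Visit F; enqueue L, I → queue [B, N, J, D, M, E, L, I]
Visit B → queue [N, J, D, M, E, L, I]
Visit N → queue [J, D, M, E, L, I]
Visit J; enqueue O → queue [D, M, E, L, I, O]
Visit D; enqueue K, H → queue [M, E, L, I, O, K, H]
Visit M → queue [E, L, I, O, K, H]
Visit E → queue [L, I, O, K, H]
Visit L → queue [I, O, K, H]
Visit I; enqueue R → queue [O, K, H, R]
Visit O → queue [K, H, R]
Visit K → queue [H, R]
Visit H → queue [R]
Visit R → queue []

Visit order: P, G, C, A, T, S, Q, F, B, N, J, D, M, E, L, I, O, K, H, R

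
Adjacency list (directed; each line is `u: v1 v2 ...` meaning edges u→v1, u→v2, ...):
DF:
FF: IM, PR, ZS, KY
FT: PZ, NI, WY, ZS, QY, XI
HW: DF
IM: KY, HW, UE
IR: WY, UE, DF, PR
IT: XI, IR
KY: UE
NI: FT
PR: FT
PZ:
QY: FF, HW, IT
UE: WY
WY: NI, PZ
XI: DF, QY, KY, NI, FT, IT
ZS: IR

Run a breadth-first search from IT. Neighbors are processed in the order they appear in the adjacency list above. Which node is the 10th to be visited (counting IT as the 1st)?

Visit IT; enqueue XI, IR → queue [XI, IR]
Visit XI; enqueue DF, QY, KY, NI, FT → queue [IR, DF, QY, KY, NI, FT]
Visit IR; enqueue WY, UE, PR → queue [DF, QY, KY, NI, FT, WY, UE, PR]
Visit DF → queue [QY, KY, NI, FT, WY, UE, PR]
Visit QY; enqueue FF, HW → queue [KY, NI, FT, WY, UE, PR, FF, HW]
Visit KY → queue [NI, FT, WY, UE, PR, FF, HW]
Visit NI → queue [FT, WY, UE, PR, FF, HW]
Visit FT; enqueue PZ, ZS → queue [WY, UE, PR, FF, HW, PZ, ZS]
Visit WY → queue [UE, PR, FF, HW, PZ, ZS]
Visit UE → queue [PR, FF, HW, PZ, ZS]
Visit PR → queue [FF, HW, PZ, ZS]
Visit FF; enqueue IM → queue [HW, PZ, ZS, IM]
Visit HW → queue [PZ, ZS, IM]
Visit PZ → queue [ZS, IM]
Visit ZS → queue [IM]
Visit IM → queue []

Visit order: IT, XI, IR, DF, QY, KY, NI, FT, WY, UE, PR, FF, HW, PZ, ZS, IM

UE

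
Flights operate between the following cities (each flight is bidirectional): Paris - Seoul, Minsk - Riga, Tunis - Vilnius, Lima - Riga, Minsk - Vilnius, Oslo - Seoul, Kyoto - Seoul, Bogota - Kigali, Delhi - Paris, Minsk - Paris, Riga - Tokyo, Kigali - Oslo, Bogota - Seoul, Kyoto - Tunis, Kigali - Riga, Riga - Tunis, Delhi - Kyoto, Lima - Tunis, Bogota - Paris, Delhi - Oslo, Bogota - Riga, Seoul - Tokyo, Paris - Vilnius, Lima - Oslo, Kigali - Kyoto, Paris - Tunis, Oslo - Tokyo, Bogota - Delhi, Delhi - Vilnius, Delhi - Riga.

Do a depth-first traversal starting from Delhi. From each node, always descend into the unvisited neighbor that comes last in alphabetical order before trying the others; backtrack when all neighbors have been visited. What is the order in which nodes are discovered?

Visit Delhi
Delhi → Vilnius
Vilnius → Tunis
Tunis → Riga
Riga → Tokyo
Tokyo → Seoul
Seoul → Paris
Paris → Minsk
Paris → Bogota
Bogota → Kigali
Kigali → Oslo
Oslo → Lima
Kigali → Kyoto

Delhi, Vilnius, Tunis, Riga, Tokyo, Seoul, Paris, Minsk, Bogota, Kigali, Oslo, Lima, Kyoto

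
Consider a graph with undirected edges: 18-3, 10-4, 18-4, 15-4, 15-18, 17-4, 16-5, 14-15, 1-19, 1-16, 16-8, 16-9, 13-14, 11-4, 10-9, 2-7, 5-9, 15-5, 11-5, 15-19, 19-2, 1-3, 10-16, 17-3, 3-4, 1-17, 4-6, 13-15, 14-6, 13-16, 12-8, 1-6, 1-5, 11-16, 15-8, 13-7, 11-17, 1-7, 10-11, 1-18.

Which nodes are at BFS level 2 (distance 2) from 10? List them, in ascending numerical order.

Level 0: 10
Level 1: 4, 9, 11, 16
Level 2: 1, 3, 5, 6, 8, 13, 15, 17, 18
Level 3: 7, 12, 14, 19
Level 4: 2

1, 3, 5, 6, 8, 13, 15, 17, 18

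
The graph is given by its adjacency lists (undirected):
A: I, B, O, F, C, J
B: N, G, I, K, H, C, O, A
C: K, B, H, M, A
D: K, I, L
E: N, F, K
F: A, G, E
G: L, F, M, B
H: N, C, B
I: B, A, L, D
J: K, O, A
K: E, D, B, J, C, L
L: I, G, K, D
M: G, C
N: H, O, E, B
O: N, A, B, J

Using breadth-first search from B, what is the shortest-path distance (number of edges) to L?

Level 0: B
Level 1: A, C, G, H, I, K, N, O
Level 2: D, E, F, J, L, M
L first appears at level 2.

2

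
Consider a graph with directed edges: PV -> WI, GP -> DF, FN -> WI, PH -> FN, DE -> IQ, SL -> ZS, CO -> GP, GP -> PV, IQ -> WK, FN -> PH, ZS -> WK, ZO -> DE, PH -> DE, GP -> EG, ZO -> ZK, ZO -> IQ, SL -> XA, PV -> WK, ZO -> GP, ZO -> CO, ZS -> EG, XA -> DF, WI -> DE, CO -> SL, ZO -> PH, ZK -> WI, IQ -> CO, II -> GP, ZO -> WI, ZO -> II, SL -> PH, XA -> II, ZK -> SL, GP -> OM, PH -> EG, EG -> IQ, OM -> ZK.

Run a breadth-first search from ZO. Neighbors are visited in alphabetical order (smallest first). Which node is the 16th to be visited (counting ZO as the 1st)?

FN

Visit ZO; enqueue CO, DE, GP, II, IQ, PH, WI, ZK → queue [CO, DE, GP, II, IQ, PH, WI, ZK]
Visit CO; enqueue SL → queue [DE, GP, II, IQ, PH, WI, ZK, SL]
Visit DE → queue [GP, II, IQ, PH, WI, ZK, SL]
Visit GP; enqueue DF, EG, OM, PV → queue [II, IQ, PH, WI, ZK, SL, DF, EG, OM, PV]
Visit II → queue [IQ, PH, WI, ZK, SL, DF, EG, OM, PV]
Visit IQ; enqueue WK → queue [PH, WI, ZK, SL, DF, EG, OM, PV, WK]
Visit PH; enqueue FN → queue [WI, ZK, SL, DF, EG, OM, PV, WK, FN]
Visit WI → queue [ZK, SL, DF, EG, OM, PV, WK, FN]
Visit ZK → queue [SL, DF, EG, OM, PV, WK, FN]
Visit SL; enqueue XA, ZS → queue [DF, EG, OM, PV, WK, FN, XA, ZS]
Visit DF → queue [EG, OM, PV, WK, FN, XA, ZS]
Visit EG → queue [OM, PV, WK, FN, XA, ZS]
Visit OM → queue [PV, WK, FN, XA, ZS]
Visit PV → queue [WK, FN, XA, ZS]
Visit WK → queue [FN, XA, ZS]
Visit FN → queue [XA, ZS]
Visit XA → queue [ZS]
Visit ZS → queue []

Visit order: ZO, CO, DE, GP, II, IQ, PH, WI, ZK, SL, DF, EG, OM, PV, WK, FN, XA, ZS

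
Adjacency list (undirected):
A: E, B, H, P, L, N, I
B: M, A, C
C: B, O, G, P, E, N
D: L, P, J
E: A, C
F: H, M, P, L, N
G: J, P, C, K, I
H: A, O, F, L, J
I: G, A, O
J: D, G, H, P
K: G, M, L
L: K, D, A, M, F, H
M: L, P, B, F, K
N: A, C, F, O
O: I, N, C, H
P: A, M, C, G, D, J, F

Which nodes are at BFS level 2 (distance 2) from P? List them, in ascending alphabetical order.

Level 0: P
Level 1: A, C, D, F, G, J, M
Level 2: B, E, H, I, K, L, N, O

B, E, H, I, K, L, N, O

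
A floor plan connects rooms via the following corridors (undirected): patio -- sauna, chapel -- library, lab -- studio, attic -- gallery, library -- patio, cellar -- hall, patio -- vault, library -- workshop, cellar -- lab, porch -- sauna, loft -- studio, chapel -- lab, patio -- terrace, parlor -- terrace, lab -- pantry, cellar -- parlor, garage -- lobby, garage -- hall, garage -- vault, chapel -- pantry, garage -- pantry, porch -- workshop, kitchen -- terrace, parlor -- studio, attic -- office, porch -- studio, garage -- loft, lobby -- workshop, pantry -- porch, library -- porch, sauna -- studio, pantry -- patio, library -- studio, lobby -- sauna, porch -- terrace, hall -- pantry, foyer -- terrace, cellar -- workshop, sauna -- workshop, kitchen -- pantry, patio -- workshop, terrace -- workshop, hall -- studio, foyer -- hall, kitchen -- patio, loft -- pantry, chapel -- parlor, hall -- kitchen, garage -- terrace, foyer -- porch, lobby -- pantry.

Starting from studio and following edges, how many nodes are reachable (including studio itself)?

19

BFS from studio visits: studio, hall, lab, library, loft, parlor, porch, sauna, cellar, foyer, garage, kitchen, pantry, chapel, patio, workshop, terrace, lobby, vault
Reachable nodes: 19 of 22 total.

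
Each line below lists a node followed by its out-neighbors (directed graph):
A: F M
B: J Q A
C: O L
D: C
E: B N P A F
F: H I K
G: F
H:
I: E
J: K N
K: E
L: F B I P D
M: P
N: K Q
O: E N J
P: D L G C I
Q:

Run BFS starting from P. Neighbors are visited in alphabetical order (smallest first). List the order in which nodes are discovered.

P → C → D → G → I → L → O → F → E → B → J → N → H → K → A → Q → M

Visit P; enqueue C, D, G, I, L → queue [C, D, G, I, L]
Visit C; enqueue O → queue [D, G, I, L, O]
Visit D → queue [G, I, L, O]
Visit G; enqueue F → queue [I, L, O, F]
Visit I; enqueue E → queue [L, O, F, E]
Visit L; enqueue B → queue [O, F, E, B]
Visit O; enqueue J, N → queue [F, E, B, J, N]
Visit F; enqueue H, K → queue [E, B, J, N, H, K]
Visit E; enqueue A → queue [B, J, N, H, K, A]
Visit B; enqueue Q → queue [J, N, H, K, A, Q]
Visit J → queue [N, H, K, A, Q]
Visit N → queue [H, K, A, Q]
Visit H → queue [K, A, Q]
Visit K → queue [A, Q]
Visit A; enqueue M → queue [Q, M]
Visit Q → queue [M]
Visit M → queue []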